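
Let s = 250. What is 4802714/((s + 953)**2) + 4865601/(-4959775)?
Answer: 16778839271741/7177831017975 ≈ 2.3376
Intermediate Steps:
4802714/((s + 953)**2) + 4865601/(-4959775) = 4802714/((250 + 953)**2) + 4865601/(-4959775) = 4802714/(1203**2) + 4865601*(-1/4959775) = 4802714/1447209 - 4865601/4959775 = 16778839271741/7177831017975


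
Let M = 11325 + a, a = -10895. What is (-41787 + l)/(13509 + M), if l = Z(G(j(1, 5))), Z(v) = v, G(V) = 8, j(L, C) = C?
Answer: -41779/13939 ≈ -2.9973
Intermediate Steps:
l = 8
M = 430 (M = 11325 - 10895 = 430)
(-41787 + l)/(13509 + M) = (-41787 + 8)/(13509 + 430) = -41779/13939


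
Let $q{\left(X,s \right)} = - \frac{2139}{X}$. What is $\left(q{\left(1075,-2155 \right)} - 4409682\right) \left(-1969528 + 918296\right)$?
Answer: $\frac{4983270988926048}{1075} \approx 4.6356 \cdot 10^{12}$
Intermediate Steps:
$\left(q{\left(1075,-2155 \right)} - 4409682\right) \left(-1969528 + 918296\right) = \left(- \frac{2139}{1075} - 4409682\right) \left(-1969528 + 918296\right) = \left(\left(-2139\right) \frac{1}{1075} - 4409682\right) \left(-1051232\right) = \left(- \frac{2139}{1075} - 4409682\right) \left(-1051232\right) = \left(- \frac{4740410289}{1075}\right) \left(-1051232\right) = \frac{4983270988926048}{1075}$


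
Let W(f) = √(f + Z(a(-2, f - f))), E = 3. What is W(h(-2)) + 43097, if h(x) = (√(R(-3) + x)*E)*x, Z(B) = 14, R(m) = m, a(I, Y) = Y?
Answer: 43097 + √(14 - 6*I*√5) ≈ 43101.0 - 1.6418*I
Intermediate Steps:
h(x) = 3*x*√(-3 + x) (h(x) = (√(-3 + x)*3)*x = (3*√(-3 + x))*x = 3*x*√(-3 + x))
W(f) = √(14 + f) (W(f) = √(f + 14) = √(14 + f))
W(h(-2)) + 43097 = √(14 + 3*(-2)*√(-3 - 2)) + 43097 = √(14 + 3*(-2)*√(-5)) + 43097 = √(14 + 3*(-2)*(I*√5)) + 43097 = √(14 - 6*I*√5) + 43097 = 43097 + √(14 - 6*I*√5)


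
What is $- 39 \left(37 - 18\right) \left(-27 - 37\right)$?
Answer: $47424$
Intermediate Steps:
$- 39 \left(37 - 18\right) \left(-27 - 37\right) = - 39 \cdot 19 \left(-64\right) = \left(-39\right) \left(-1216\right) = 47424$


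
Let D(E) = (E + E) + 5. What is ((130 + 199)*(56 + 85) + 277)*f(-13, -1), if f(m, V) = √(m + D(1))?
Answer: 46666*I*√6 ≈ 1.1431e+5*I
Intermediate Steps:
D(E) = 5 + 2*E (D(E) = 2*E + 5 = 5 + 2*E)
f(m, V) = √(7 + m) (f(m, V) = √(m + (5 + 2*1)) = √(m + (5 + 2)) = √(m + 7) = √(7 + m))
((130 + 199)*(56 + 85) + 277)*f(-13, -1) = ((130 + 199)*(56 + 85) + 277)*√(7 - 13) = (329*141 + 277)*√(-6) = (46389 + 277)*(I*√6) = 46666*(I*√6) = 46666*I*√6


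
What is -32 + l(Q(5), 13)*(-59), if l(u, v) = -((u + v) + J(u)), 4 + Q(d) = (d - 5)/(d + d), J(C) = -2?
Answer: 381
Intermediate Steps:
Q(d) = -4 + (-5 + d)/(2*d) (Q(d) = -4 + (d - 5)/(d + d) = -4 + (-5 + d)/((2*d)) = -4 + (-5 + d)*(1/(2*d)) = -4 + (-5 + d)/(2*d))
l(u, v) = 2 - u - v (l(u, v) = -((u + v) - 2) = -(-2 + u + v) = 2 - u - v)
-32 + l(Q(5), 13)*(-59) = -32 + (2 - (-5 - 7*5)/(2*5) - 1*13)*(-59) = -32 + (2 - (-5 - 35)/(2*5) - 13)*(-59) = -32 + (2 - (-40)/(2*5) - 13)*(-59) = -32 + (2 - 1*(-4) - 13)*(-59) = -32 + (2 + 4 - 13)*(-59) = -32 - 7*(-59) = -32 + 413 = 381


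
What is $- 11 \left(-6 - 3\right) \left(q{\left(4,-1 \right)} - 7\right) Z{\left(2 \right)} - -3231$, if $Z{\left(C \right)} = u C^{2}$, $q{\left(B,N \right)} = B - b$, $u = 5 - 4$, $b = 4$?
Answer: $459$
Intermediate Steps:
$u = 1$
$q{\left(B,N \right)} = -4 + B$ ($q{\left(B,N \right)} = B - 4 = -4 + B$)
$Z{\left(C \right)} = C^{2}$ ($Z{\left(C \right)} = 1 C^{2} = C^{2}$)
$- 11 \left(-6 - 3\right) \left(q{\left(4,-1 \right)} - 7\right) Z{\left(2 \right)} - -3231 = - 11 \left(-6 - 3\right) \left(\left(-4 + 4\right) - 7\right) 2^{2} - -3231 = - 11 \left(- 9 \left(0 - 7\right)\right) 4 + 3231 = - 11 \left(\left(-9\right) \left(-7\right)\right) 4 + 3231 = \left(-11\right) 63 \cdot 4 + 3231 = \left(-693\right) 4 + 3231 = -2772 + 3231 = 459$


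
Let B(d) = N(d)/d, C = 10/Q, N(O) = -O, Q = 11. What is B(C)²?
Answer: 1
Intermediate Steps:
C = 10/11 ≈ 0.90909
B(d) = -1 (B(d) = (-d)/d = -1)
B(C)² = (-1)² = 1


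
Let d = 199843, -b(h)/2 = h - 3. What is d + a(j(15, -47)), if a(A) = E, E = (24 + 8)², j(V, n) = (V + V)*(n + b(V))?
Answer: 200867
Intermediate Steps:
b(h) = 6 - 2*h (b(h) = -2*(h - 3) = -2*(-3 + h) = 6 - 2*h)
j(V, n) = 2*V*(6 + n - 2*V) (j(V, n) = (V + V)*(n + (6 - 2*V)) = (2*V)*(6 + n - 2*V) = 2*V*(6 + n - 2*V))
E = 1024 (E = 32² = 1024)
a(A) = 1024
d + a(j(15, -47)) = 199843 + 1024 = 200867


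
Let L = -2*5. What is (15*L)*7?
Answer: -1050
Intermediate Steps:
L = -10
(15*L)*7 = (15*(-10))*7 = -150*7 = -1050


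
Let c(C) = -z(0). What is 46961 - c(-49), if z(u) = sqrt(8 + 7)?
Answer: 46961 + sqrt(15) ≈ 46965.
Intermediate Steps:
z(u) = sqrt(15)
c(C) = -sqrt(15)
46961 - c(-49) = 46961 - (-1)*sqrt(15) = 46961 + sqrt(15)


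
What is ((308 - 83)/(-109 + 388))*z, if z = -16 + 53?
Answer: 925/31 ≈ 29.839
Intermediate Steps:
z = 37
((308 - 83)/(-109 + 388))*z = ((308 - 83)/(-109 + 388))*37 = (225/279)*37 = (225*(1/279))*37 = (25/31)*37 = 925/31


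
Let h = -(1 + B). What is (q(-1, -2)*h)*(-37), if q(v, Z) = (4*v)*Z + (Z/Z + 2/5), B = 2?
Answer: 5217/5 ≈ 1043.4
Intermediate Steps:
q(v, Z) = 7/5 + 4*Z*v (q(v, Z) = 4*Z*v + (1 + 2*(⅕)) = 4*Z*v + (1 + ⅖) = 4*Z*v + 7/5 = 7/5 + 4*Z*v)
h = -3 (h = -(1 + 2) = -1*3 = -3)
(q(-1, -2)*h)*(-37) = ((7/5 + 4*(-2)*(-1))*(-3))*(-37) = ((7/5 + 8)*(-3))*(-37) = ((47/5)*(-3))*(-37) = -141/5*(-37) = 5217/5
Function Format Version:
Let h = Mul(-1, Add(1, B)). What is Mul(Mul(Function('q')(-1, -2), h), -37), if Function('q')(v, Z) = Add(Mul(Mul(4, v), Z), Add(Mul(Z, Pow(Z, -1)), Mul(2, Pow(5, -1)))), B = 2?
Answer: Rational(5217, 5) ≈ 1043.4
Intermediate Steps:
Function('q')(v, Z) = Add(Rational(7, 5), Mul(4, Z, v)) (Function('q')(v, Z) = Add(Mul(4, Z, v), Add(1, Mul(2, Rational(1, 5)))) = Add(Mul(4, Z, v), Add(1, Rational(2, 5))) = Add(Mul(4, Z, v), Rational(7, 5)) = Add(Rational(7, 5), Mul(4, Z, v)))
h = -3 (h = Mul(-1, Add(1, 2)) = Mul(-1, 3) = -3)
Mul(Mul(Function('q')(-1, -2), h), -37) = Mul(Mul(Add(Rational(7, 5), Mul(4, -2, -1)), -3), -37) = Mul(Mul(Add(Rational(7, 5), 8), -3), -37) = Mul(Mul(Rational(47, 5), -3), -37) = Mul(Rational(-141, 5), -37) = Rational(5217, 5)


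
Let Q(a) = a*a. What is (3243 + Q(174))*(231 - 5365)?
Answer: -172086546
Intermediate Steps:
Q(a) = a²
(3243 + Q(174))*(231 - 5365) = (3243 + 174²)*(231 - 5365) = (3243 + 30276)*(-5134) = 33519*(-5134) = -172086546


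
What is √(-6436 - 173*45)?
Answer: I*√14221 ≈ 119.25*I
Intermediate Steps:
√(-6436 - 173*45) = √(-6436 - 7785) = √(-14221) = I*√14221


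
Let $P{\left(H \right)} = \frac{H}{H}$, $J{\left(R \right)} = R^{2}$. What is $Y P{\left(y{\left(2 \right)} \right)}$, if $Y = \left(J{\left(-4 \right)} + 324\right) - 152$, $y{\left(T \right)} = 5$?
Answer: $188$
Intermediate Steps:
$P{\left(H \right)} = 1$
$Y = 188$ ($Y = \left(\left(-4\right)^{2} + 324\right) - 152 = \left(16 + 324\right) - 152 = 340 - 152 = 188$)
$Y P{\left(y{\left(2 \right)} \right)} = 188 \cdot 1 = 188$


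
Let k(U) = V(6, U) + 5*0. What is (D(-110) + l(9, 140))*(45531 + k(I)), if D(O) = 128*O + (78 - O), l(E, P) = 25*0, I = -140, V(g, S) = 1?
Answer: -632530544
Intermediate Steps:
l(E, P) = 0
D(O) = 78 + 127*O
k(U) = 1 (k(U) = 1 + 5*0 = 1 + 0 = 1)
(D(-110) + l(9, 140))*(45531 + k(I)) = ((78 + 127*(-110)) + 0)*(45531 + 1) = ((78 - 13970) + 0)*45532 = (-13892 + 0)*45532 = -13892*45532 = -632530544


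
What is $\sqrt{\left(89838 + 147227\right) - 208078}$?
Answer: $\sqrt{28987} \approx 170.26$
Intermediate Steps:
$\sqrt{\left(89838 + 147227\right) - 208078} = \sqrt{237065 - 208078} = \sqrt{28987}$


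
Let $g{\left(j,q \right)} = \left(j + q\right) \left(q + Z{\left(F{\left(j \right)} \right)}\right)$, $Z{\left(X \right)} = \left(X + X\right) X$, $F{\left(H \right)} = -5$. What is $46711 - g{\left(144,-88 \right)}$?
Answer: $48839$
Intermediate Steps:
$Z{\left(X \right)} = 2 X^{2}$ ($Z{\left(X \right)} = 2 X X = 2 X^{2}$)
$g{\left(j,q \right)} = \left(50 + q\right) \left(j + q\right)$ ($g{\left(j,q \right)} = \left(j + q\right) \left(q + 2 \left(-5\right)^{2}\right) = \left(j + q\right) \left(q + 2 \cdot 25\right) = \left(j + q\right) \left(q + 50\right) = \left(j + q\right) \left(50 + q\right) = \left(50 + q\right) \left(j + q\right)$)
$46711 - g{\left(144,-88 \right)} = 46711 - \left(\left(-88\right)^{2} + 50 \cdot 144 + 50 \left(-88\right) + 144 \left(-88\right)\right) = 46711 - \left(7744 + 7200 - 4400 - 12672\right) = 46711 - -2128 = 46711 + 2128 = 48839$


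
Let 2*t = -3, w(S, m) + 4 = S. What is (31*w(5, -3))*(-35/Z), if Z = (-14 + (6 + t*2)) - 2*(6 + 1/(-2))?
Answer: 1085/22 ≈ 49.318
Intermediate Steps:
w(S, m) = -4 + S
t = -3/2 (t = (1/2)*(-3) = -3/2 ≈ -1.5000)
Z = -22 (Z = (-14 + (6 - 3/2*2)) - 2*(6 + 1/(-2)) = (-14 + (6 - 3)) - 2*(6 + 1*(-1/2)) = (-14 + 3) - 2*(6 - 1/2) = -11 - 2*11/2 = -11 - 11 = -22)
(31*w(5, -3))*(-35/Z) = (31*(-4 + 5))*(-35/(-22)) = (31*1)*(-35*(-1/22)) = 31*(35/22) = 1085/22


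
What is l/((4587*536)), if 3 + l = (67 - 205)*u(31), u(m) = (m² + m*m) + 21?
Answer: -89379/819544 ≈ -0.10906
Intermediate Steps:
u(m) = 21 + 2*m² (u(m) = (m² + m²) + 21 = 2*m² + 21 = 21 + 2*m²)
l = -268137 (l = -3 + (67 - 205)*(21 + 2*31²) = -3 - 138*(21 + 2*961) = -3 - 138*(21 + 1922) = -3 - 138*1943 = -3 - 268134 = -268137)
l/((4587*536)) = -268137/(4587*536) = -268137/2458632 = -268137*1/2458632 = -89379/819544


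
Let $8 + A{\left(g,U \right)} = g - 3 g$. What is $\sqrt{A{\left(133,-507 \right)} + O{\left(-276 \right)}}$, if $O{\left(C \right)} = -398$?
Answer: $4 i \sqrt{42} \approx 25.923 i$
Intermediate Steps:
$A{\left(g,U \right)} = -8 - 2 g$ ($A{\left(g,U \right)} = -8 + \left(g - 3 g\right) = -8 - 2 g$)
$\sqrt{A{\left(133,-507 \right)} + O{\left(-276 \right)}} = \sqrt{\left(-8 - 266\right) - 398} = \sqrt{-274 - 398} = \sqrt{-672} = 4 i \sqrt{42}$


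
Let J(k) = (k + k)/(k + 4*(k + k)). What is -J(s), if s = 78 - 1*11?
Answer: -2/9 ≈ -0.22222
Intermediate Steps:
s = 67 (s = 78 - 11 = 67)
J(k) = 2/9 (J(k) = (2*k)/(k + 4*(2*k)) = (2*k)/(k + 8*k) = (2*k)/((9*k)) = (2*k)*(1/(9*k)) = 2/9)
-J(s) = -1*2/9 = -2/9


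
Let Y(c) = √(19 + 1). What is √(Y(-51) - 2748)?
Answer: √(-2748 + 2*√5) ≈ 52.379*I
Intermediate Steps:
Y(c) = 2*√5 (Y(c) = √20 = 2*√5)
√(Y(-51) - 2748) = √(2*√5 - 2748) = √(-2748 + 2*√5)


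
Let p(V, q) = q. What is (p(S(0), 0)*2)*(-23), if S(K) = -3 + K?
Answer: 0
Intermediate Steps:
(p(S(0), 0)*2)*(-23) = (0*2)*(-23) = 0*(-23) = 0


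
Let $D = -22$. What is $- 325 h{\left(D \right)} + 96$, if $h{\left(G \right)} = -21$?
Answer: $6921$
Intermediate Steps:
$- 325 h{\left(D \right)} + 96 = \left(-325\right) \left(-21\right) + 96 = 6825 + 96 = 6921$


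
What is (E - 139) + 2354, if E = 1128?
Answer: 3343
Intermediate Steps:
(E - 139) + 2354 = (1128 - 139) + 2354 = 989 + 2354 = 3343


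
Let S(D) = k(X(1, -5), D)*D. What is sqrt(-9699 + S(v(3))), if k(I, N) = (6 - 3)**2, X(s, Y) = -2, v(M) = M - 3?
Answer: I*sqrt(9699) ≈ 98.484*I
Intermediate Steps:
v(M) = -3 + M
k(I, N) = 9 (k(I, N) = 3**2 = 9)
S(D) = 9*D
sqrt(-9699 + S(v(3))) = sqrt(-9699 + 9*(-3 + 3)) = sqrt(-9699 + 9*0) = sqrt(-9699 + 0) = sqrt(-9699) = I*sqrt(9699)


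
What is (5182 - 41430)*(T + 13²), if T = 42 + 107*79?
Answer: -314052672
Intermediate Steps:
T = 8495 (T = 42 + 8453 = 8495)
(5182 - 41430)*(T + 13²) = (5182 - 41430)*(8495 + 13²) = -36248*(8495 + 169) = -36248*8664 = -314052672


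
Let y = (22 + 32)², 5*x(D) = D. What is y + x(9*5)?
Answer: 2925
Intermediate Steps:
x(D) = D/5
y = 2916 (y = 54² = 2916)
y + x(9*5) = 2916 + (9*5)/5 = 2916 + (⅕)*45 = 2916 + 9 = 2925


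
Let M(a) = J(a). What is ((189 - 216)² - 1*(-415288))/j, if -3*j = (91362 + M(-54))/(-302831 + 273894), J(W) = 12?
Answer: 12038283929/30458 ≈ 3.9524e+5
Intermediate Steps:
M(a) = 12
j = 30458/28937 (j = -(91362 + 12)/(3*(-302831 + 273894)) = -30458/(-28937) = -30458*(-1)/28937 = -⅓*(-91374/28937) = 30458/28937 ≈ 1.0526)
((189 - 216)² - 1*(-415288))/j = ((189 - 216)² - 1*(-415288))/(30458/28937) = ((-27)² + 415288)*(28937/30458) = (729 + 415288)*(28937/30458) = 416017*(28937/30458) = 12038283929/30458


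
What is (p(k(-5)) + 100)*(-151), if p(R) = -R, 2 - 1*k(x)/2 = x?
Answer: -12986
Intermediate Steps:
k(x) = 4 - 2*x
(p(k(-5)) + 100)*(-151) = (-(4 - 2*(-5)) + 100)*(-151) = (-(4 + 10) + 100)*(-151) = (-1*14 + 100)*(-151) = (-14 + 100)*(-151) = 86*(-151) = -12986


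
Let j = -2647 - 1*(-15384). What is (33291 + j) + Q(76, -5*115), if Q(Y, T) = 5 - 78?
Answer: 45955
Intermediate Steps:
Q(Y, T) = -73
j = 12737 (j = -2647 + 15384 = 12737)
(33291 + j) + Q(76, -5*115) = (33291 + 12737) - 73 = 46028 - 73 = 45955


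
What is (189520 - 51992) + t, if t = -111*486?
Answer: 83582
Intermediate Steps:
t = -53946
(189520 - 51992) + t = (189520 - 51992) - 53946 = 137528 - 53946 = 83582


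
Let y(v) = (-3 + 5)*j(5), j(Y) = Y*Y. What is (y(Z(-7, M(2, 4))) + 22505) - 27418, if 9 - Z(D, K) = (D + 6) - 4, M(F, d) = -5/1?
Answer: -4863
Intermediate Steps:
j(Y) = Y**2
M(F, d) = -5 (M(F, d) = -5*1 = -5)
Z(D, K) = 7 - D (Z(D, K) = 9 - ((D + 6) - 4) = 9 - ((6 + D) - 4) = 9 - (2 + D) = 9 + (-2 - D) = 7 - D)
y(v) = 50 (y(v) = (-3 + 5)*5**2 = 2*25 = 50)
(y(Z(-7, M(2, 4))) + 22505) - 27418 = (50 + 22505) - 27418 = 22555 - 27418 = -4863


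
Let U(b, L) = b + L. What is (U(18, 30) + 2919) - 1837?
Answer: 1130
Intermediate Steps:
U(b, L) = L + b
(U(18, 30) + 2919) - 1837 = ((30 + 18) + 2919) - 1837 = (48 + 2919) - 1837 = 2967 - 1837 = 1130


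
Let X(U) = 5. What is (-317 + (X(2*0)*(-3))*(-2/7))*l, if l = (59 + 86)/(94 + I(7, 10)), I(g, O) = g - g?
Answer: -317405/658 ≈ -482.38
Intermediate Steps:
I(g, O) = 0
l = 145/94 (l = (59 + 86)/(94 + 0) = 145/94 ≈ 1.5426)
(-317 + (X(2*0)*(-3))*(-2/7))*l = (-317 + (5*(-3))*(-2/7))*(145/94) = (-317 - (-30)/7)*(145/94) = (-317 - 15*(-2/7))*(145/94) = (-317 + 30/7)*(145/94) = -2189/7*145/94 = -317405/658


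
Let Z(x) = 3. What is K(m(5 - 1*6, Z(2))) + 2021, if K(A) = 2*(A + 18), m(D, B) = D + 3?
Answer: 2061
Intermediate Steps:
m(D, B) = 3 + D
K(A) = 36 + 2*A (K(A) = 2*(18 + A) = 36 + 2*A)
K(m(5 - 1*6, Z(2))) + 2021 = (36 + 2*(3 + (5 - 1*6))) + 2021 = (36 + 2*(3 + (5 - 6))) + 2021 = (36 + 2*(3 - 1)) + 2021 = (36 + 2*2) + 2021 = (36 + 4) + 2021 = 40 + 2021 = 2061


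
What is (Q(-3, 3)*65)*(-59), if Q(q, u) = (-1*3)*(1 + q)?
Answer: -23010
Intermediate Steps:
Q(q, u) = -3 - 3*q (Q(q, u) = -3*(1 + q) = -3 - 3*q)
(Q(-3, 3)*65)*(-59) = ((-3 - 3*(-3))*65)*(-59) = ((-3 + 9)*65)*(-59) = (6*65)*(-59) = 390*(-59) = -23010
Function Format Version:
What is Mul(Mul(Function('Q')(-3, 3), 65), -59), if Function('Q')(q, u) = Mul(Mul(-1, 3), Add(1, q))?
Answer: -23010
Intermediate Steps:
Function('Q')(q, u) = Add(-3, Mul(-3, q)) (Function('Q')(q, u) = Mul(-3, Add(1, q)) = Add(-3, Mul(-3, q)))
Mul(Mul(Function('Q')(-3, 3), 65), -59) = Mul(Mul(Add(-3, Mul(-3, -3)), 65), -59) = Mul(Mul(Add(-3, 9), 65), -59) = Mul(Mul(6, 65), -59) = Mul(390, -59) = -23010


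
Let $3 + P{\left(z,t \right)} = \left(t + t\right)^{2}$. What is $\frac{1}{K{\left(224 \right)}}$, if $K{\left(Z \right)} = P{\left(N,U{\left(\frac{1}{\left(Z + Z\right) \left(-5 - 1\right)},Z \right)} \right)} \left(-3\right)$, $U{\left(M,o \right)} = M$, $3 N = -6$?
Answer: $\frac{602112}{5419007} \approx 0.11111$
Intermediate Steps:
$N = -2$ ($N = \frac{1}{3} \left(-6\right) = -2$)
$P{\left(z,t \right)} = -3 + 4 t^{2}$ ($P{\left(z,t \right)} = -3 + \left(t + t\right)^{2} = -3 + \left(2 t\right)^{2} = -3 + 4 t^{2}$)
$K{\left(Z \right)} = 9 - \frac{1}{12 Z^{2}}$ ($K{\left(Z \right)} = \left(-3 + 4 \left(\frac{1}{\left(Z + Z\right) \left(-5 - 1\right)}\right)^{2}\right) \left(-3\right) = \left(-3 + 4 \left(\frac{1}{2 Z \left(-6\right)}\right)^{2}\right) \left(-3\right) = \left(-3 + 4 \left(\frac{1}{\left(-12\right) Z}\right)^{2}\right) \left(-3\right) = \left(-3 + 4 \left(- \frac{1}{12 Z}\right)^{2}\right) \left(-3\right) = \left(-3 + 4 \frac{1}{144 Z^{2}}\right) \left(-3\right) = \left(-3 + \frac{1}{36 Z^{2}}\right) \left(-3\right) = 9 - \frac{1}{12 Z^{2}}$)
$\frac{1}{K{\left(224 \right)}} = \frac{1}{9 - \frac{1}{12 \cdot 50176}} = \frac{1}{9 - \frac{1}{602112}} = \frac{1}{\frac{5419007}{602112}} = \frac{602112}{5419007}$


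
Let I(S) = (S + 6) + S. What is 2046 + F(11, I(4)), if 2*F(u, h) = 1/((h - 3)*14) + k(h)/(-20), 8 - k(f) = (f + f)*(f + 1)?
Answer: 3166707/1540 ≈ 2056.3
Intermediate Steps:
I(S) = 6 + 2*S (I(S) = (6 + S) + S = 6 + 2*S)
k(f) = 8 - 2*f*(1 + f) (k(f) = 8 - (f + f)*(f + 1) = 8 - 2*f*(1 + f))
F(u, h) = -⅕ + h/20 + h²/20 + 1/(28*(-3 + h)) (F(u, h) = (1/((h - 3)*14) + (8 - 2*h - 2*h²)/(-20))/2 = ((1/14)/(-3 + h) + (8 - 2*h - 2*h²)*(-1/20))/2 = (1/(14*(-3 + h)) + (-⅖ + h/10 + h²/10))/2 = (-⅖ + h/10 + h²/10 + 1/(14*(-3 + h)))/2 = -⅕ + h/20 + h²/20 + 1/(28*(-3 + h)))
2046 + F(11, I(4)) = 2046 + (89 - 49*(6 + 2*4) - 14*(6 + 2*4)² + 7*(6 + 2*4)³)/(140*(-3 + (6 + 2*4))) = 2046 + (89 - 49*(6 + 8) - 14*(6 + 8)² + 7*(6 + 8)³)/(140*(-3 + (6 + 8))) = 2046 + (89 - 49*14 - 14*14² + 7*14³)/(140*(-3 + 14)) = 2046 + (1/140)*(89 - 686 - 14*196 + 7*2744)/11 = 2046 + (1/140)*(1/11)*(89 - 686 - 2744 + 19208) = 2046 + (1/140)*(1/11)*15867 = 2046 + 15867/1540 = 3166707/1540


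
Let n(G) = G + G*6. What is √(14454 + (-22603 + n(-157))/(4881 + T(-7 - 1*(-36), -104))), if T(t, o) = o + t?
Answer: √9270536637/801 ≈ 120.20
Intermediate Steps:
n(G) = 7*G (n(G) = G + 6*G = 7*G)
√(14454 + (-22603 + n(-157))/(4881 + T(-7 - 1*(-36), -104))) = √(14454 + (-22603 + 7*(-157))/(4881 + (-104 + (-7 - 1*(-36))))) = √(14454 + (-22603 - 1099)/(4881 + (-104 + (-7 + 36)))) = √(14454 - 23702/(4881 + (-104 + 29))) = √(14454 - 23702/(4881 - 75)) = √(14454 - 23702/4806) = √(14454 - 23702*1/4806) = √(14454 - 11851/2403) = √(34721111/2403) = √9270536637/801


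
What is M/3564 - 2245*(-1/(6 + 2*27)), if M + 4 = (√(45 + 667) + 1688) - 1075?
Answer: 22327/594 + √178/1782 ≈ 37.595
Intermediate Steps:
M = 609 + 2*√178 (M = -4 + ((√(45 + 667) + 1688) - 1075) = -4 + ((√712 + 1688) - 1075) = -4 + ((2*√178 + 1688) - 1075) = -4 + ((1688 + 2*√178) - 1075) = -4 + (613 + 2*√178) = 609 + 2*√178 ≈ 635.68)
M/3564 - 2245*(-1/(6 + 2*27)) = (609 + 2*√178)/3564 - 2245*(-1/(6 + 2*27)) = (609 + 2*√178)*(1/3564) - 2245*(-1/(6 + 54)) = (203/1188 + √178/1782) - 2245/((-1*60)) = (203/1188 + √178/1782) - 2245/(-60) = (203/1188 + √178/1782) - 2245*(-1/60) = (203/1188 + √178/1782) + 449/12 = 22327/594 + √178/1782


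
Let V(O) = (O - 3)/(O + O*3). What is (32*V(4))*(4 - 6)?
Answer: -4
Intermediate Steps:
V(O) = (-3 + O)/(4*O) (V(O) = (-3 + O)/(O + 3*O) = (-3 + O)/((4*O)) = (-3 + O)*(1/(4*O)) = (-3 + O)/(4*O))
(32*V(4))*(4 - 6) = (32*((¼)*(-3 + 4)/4))*(4 - 6) = (32*((¼)*(¼)*1))*(-2) = (32*(1/16))*(-2) = 2*(-2) = -4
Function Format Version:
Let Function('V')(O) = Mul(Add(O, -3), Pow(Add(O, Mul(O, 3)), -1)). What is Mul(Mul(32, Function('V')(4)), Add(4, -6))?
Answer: -4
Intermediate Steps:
Function('V')(O) = Mul(Rational(1, 4), Pow(O, -1), Add(-3, O)) (Function('V')(O) = Mul(Add(-3, O), Pow(Add(O, Mul(3, O)), -1)) = Mul(Add(-3, O), Pow(Mul(4, O), -1)) = Mul(Add(-3, O), Mul(Rational(1, 4), Pow(O, -1))) = Mul(Rational(1, 4), Pow(O, -1), Add(-3, O)))
Mul(Mul(32, Function('V')(4)), Add(4, -6)) = Mul(Mul(32, Mul(Rational(1, 4), Pow(4, -1), Add(-3, 4))), Add(4, -6)) = Mul(Mul(32, Mul(Rational(1, 4), Rational(1, 4), 1)), -2) = Mul(Mul(32, Rational(1, 16)), -2) = Mul(2, -2) = -4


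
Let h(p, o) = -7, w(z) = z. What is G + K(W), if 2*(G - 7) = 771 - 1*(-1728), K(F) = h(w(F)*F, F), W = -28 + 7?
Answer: 2499/2 ≈ 1249.5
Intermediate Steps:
W = -21
K(F) = -7
G = 2513/2 (G = 7 + (771 - 1*(-1728))/2 = 7 + (771 + 1728)/2 = 7 + (½)*2499 = 7 + 2499/2 = 2513/2 ≈ 1256.5)
G + K(W) = 2513/2 - 7 = 2499/2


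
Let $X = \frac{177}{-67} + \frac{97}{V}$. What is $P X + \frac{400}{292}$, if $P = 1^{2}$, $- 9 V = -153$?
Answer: $\frac{368670}{83147} \approx 4.434$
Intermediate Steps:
$V = 17$ ($V = \left(- \frac{1}{9}\right) \left(-153\right) = 17$)
$X = \frac{3490}{1139}$ ($X = \frac{177}{-67} + \frac{97}{17} = 177 \left(- \frac{1}{67}\right) + 97 \cdot \frac{1}{17} = - \frac{177}{67} + \frac{97}{17} = \frac{3490}{1139} \approx 3.0641$)
$P = 1$
$P X + \frac{400}{292} = 1 \cdot \frac{3490}{1139} + \frac{400}{292} = \frac{3490}{1139} + 400 \cdot \frac{1}{292} = \frac{3490}{1139} + \frac{100}{73} = \frac{368670}{83147}$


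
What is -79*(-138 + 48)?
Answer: 7110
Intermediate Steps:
-79*(-138 + 48) = -79*(-90) = 7110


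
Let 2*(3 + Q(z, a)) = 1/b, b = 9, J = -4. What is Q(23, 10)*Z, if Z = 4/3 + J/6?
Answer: -53/27 ≈ -1.9630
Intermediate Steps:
Q(z, a) = -53/18 (Q(z, a) = -3 + (1/2)/9 = -3 + (1/2)*(1/9) = -3 + 1/18 = -53/18)
Z = 2/3 (Z = 4/3 - 4/6 = 4*(1/3) - 4*1/6 = 4/3 - 2/3 = 2/3 ≈ 0.66667)
Q(23, 10)*Z = -53/18*2/3 = -53/27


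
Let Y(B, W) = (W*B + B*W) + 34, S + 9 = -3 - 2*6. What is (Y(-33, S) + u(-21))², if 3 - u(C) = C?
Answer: 2696164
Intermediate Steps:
u(C) = 3 - C
S = -24 (S = -9 + (-3 - 2*6) = -9 + (-3 - 12) = -9 - 15 = -24)
Y(B, W) = 34 + 2*B*W (Y(B, W) = (B*W + B*W) + 34 = 2*B*W + 34 = 34 + 2*B*W)
(Y(-33, S) + u(-21))² = ((34 + 2*(-33)*(-24)) + (3 - 1*(-21)))² = ((34 + 1584) + (3 + 21))² = (1618 + 24)² = 1642² = 2696164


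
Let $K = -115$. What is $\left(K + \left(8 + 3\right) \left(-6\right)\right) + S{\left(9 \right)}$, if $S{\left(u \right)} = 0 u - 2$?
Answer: $-183$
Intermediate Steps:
$S{\left(u \right)} = -2$ ($S{\left(u \right)} = 0 - 2 = -2$)
$\left(K + \left(8 + 3\right) \left(-6\right)\right) + S{\left(9 \right)} = \left(-115 + \left(8 + 3\right) \left(-6\right)\right) - 2 = \left(-115 + 11 \left(-6\right)\right) - 2 = \left(-115 - 66\right) - 2 = -181 - 2 = -183$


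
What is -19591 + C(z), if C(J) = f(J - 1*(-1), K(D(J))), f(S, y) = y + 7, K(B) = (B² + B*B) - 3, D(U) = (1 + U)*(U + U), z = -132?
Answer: 2392086525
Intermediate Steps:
D(U) = 2*U*(1 + U) (D(U) = (1 + U)*(2*U) = 2*U*(1 + U))
K(B) = -3 + 2*B² (K(B) = (B² + B²) - 3 = 2*B² - 3 = -3 + 2*B²)
f(S, y) = 7 + y
C(J) = 4 + 8*J²*(1 + J)² (C(J) = 7 + (-3 + 2*(2*J*(1 + J))²) = 7 + (-3 + 2*(4*J²*(1 + J)²)) = 7 + (-3 + 8*J²*(1 + J)²) = 4 + 8*J²*(1 + J)²)
-19591 + C(z) = -19591 + (4 + 8*(-132)²*(1 - 132)²) = -19591 + (4 + 8*17424*(-131)²) = -19591 + (4 + 8*17424*17161) = -19591 + (4 + 2392106112) = -19591 + 2392106116 = 2392086525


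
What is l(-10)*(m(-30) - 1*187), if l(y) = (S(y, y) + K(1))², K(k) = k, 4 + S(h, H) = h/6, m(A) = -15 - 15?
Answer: -42532/9 ≈ -4725.8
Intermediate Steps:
m(A) = -30
S(h, H) = -4 + h/6
l(y) = (-3 + y/6)² (l(y) = ((-4 + y/6) + 1)² = (-3 + y/6)²)
l(-10)*(m(-30) - 1*187) = ((-18 - 10)²/36)*(-30 - 1*187) = ((1/36)*(-28)²)*(-30 - 187) = ((1/36)*784)*(-217) = (196/9)*(-217) = -42532/9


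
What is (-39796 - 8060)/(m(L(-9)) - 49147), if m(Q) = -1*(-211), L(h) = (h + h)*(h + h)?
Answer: 1994/2039 ≈ 0.97793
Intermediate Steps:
L(h) = 4*h**2 (L(h) = (2*h)*(2*h) = 4*h**2)
m(Q) = 211
(-39796 - 8060)/(m(L(-9)) - 49147) = (-39796 - 8060)/(211 - 49147) = -47856/(-48936) = -47856*(-1/48936) = 1994/2039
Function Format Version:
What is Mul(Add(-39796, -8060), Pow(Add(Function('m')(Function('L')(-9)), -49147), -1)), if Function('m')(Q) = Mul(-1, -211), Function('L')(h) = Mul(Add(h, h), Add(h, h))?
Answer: Rational(1994, 2039) ≈ 0.97793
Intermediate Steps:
Function('L')(h) = Mul(4, Pow(h, 2)) (Function('L')(h) = Mul(Mul(2, h), Mul(2, h)) = Mul(4, Pow(h, 2)))
Function('m')(Q) = 211
Mul(Add(-39796, -8060), Pow(Add(Function('m')(Function('L')(-9)), -49147), -1)) = Mul(Add(-39796, -8060), Pow(Add(211, -49147), -1)) = Mul(-47856, Pow(-48936, -1)) = Mul(-47856, Rational(-1, 48936)) = Rational(1994, 2039)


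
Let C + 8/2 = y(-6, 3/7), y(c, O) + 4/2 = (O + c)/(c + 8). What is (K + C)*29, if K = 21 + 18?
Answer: 12267/14 ≈ 876.21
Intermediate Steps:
K = 39
y(c, O) = -2 + (O + c)/(8 + c) (y(c, O) = -2 + (O + c)/(c + 8) = -2 + (O + c)/(8 + c))
C = -123/14 (C = -4 + (-16 + 3/7 - 1*(-6))/(8 - 6) = -4 + (-16 + 3*(1/7) + 6)/2 = -4 + (-16 + 3/7 + 6)/2 = -4 + (1/2)*(-67/7) = -4 - 67/14 = -123/14 ≈ -8.7857)
(K + C)*29 = (39 - 123/14)*29 = (423/14)*29 = 12267/14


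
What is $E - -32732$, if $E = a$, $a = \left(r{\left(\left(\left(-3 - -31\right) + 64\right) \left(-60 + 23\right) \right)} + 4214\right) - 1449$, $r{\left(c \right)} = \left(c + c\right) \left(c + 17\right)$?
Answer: $23094193$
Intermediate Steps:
$r{\left(c \right)} = 2 c \left(17 + c\right)$
$a = 23061461$ ($a = \left(2 \left(\left(-3 - -31\right) + 64\right) \left(-60 + 23\right) \left(17 + \left(\left(-3 - -31\right) + 64\right) \left(-60 + 23\right)\right) + 4214\right) - 1449 = \left(2 \left(\left(-3 + 31\right) + 64\right) \left(-37\right) \left(17 + \left(\left(-3 + 31\right) + 64\right) \left(-37\right)\right) + 4214\right) - 1449 = \left(2 \left(28 + 64\right) \left(-37\right) \left(17 + \left(28 + 64\right) \left(-37\right)\right) + 4214\right) - 1449 = \left(2 \cdot 92 \left(-37\right) \left(17 + 92 \left(-37\right)\right) + 4214\right) - 1449 = \left(2 \left(-3404\right) \left(17 - 3404\right) + 4214\right) - 1449 = \left(2 \left(-3404\right) \left(-3387\right) + 4214\right) - 1449 = \left(23058696 + 4214\right) - 1449 = 23062910 - 1449 = 23061461$)
$E = 23061461$
$E - -32732 = 23061461 - -32732 = 23061461 + 32732 = 23094193$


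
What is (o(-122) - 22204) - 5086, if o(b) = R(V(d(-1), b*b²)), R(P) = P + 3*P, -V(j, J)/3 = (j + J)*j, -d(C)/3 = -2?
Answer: 130713334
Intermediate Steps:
d(C) = 6 (d(C) = -3*(-2) = 6)
V(j, J) = -3*j*(J + j) (V(j, J) = -3*(j + J)*j = -3*(J + j)*j = -3*j*(J + j))
R(P) = 4*P
o(b) = -432 - 72*b³ (o(b) = 4*(-3*6*(b*b² + 6)) = 4*(-3*6*(b³ + 6)) = 4*(-3*6*(6 + b³)) = 4*(-108 - 18*b³) = -432 - 72*b³)
(o(-122) - 22204) - 5086 = ((-432 - 72*(-122)³) - 22204) - 5086 = ((-432 - 72*(-1815848)) - 22204) - 5086 = ((-432 + 130741056) - 22204) - 5086 = (130740624 - 22204) - 5086 = 130718420 - 5086 = 130713334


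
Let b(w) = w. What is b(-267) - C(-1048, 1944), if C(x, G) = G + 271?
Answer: -2482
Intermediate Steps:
C(x, G) = 271 + G
b(-267) - C(-1048, 1944) = -267 - (271 + 1944) = -267 - 1*2215 = -267 - 2215 = -2482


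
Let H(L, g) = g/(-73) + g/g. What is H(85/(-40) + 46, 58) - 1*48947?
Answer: -3573116/73 ≈ -48947.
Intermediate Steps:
H(L, g) = 1 - g/73 (H(L, g) = g*(-1/73) + 1 = -g/73 + 1 = 1 - g/73)
H(85/(-40) + 46, 58) - 1*48947 = (1 - 1/73*58) - 1*48947 = (1 - 58/73) - 48947 = 15/73 - 48947 = -3573116/73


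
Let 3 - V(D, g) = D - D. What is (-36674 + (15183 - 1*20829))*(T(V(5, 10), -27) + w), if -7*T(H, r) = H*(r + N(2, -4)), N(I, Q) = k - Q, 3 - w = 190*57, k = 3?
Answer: 3204851280/7 ≈ 4.5784e+8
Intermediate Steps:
V(D, g) = 3 (V(D, g) = 3 - (D - D) = 3 - 1*0 = 3 + 0 = 3)
w = -10827 (w = 3 - 190*57 = 3 - 1*10830 = 3 - 10830 = -10827)
N(I, Q) = 3 - Q
T(H, r) = -H*(7 + r)/7 (T(H, r) = -H*(r + (3 - 1*(-4)))/7 = -H*(r + (3 + 4))/7 = -H*(r + 7)/7 = -H*(7 + r)/7)
(-36674 + (15183 - 1*20829))*(T(V(5, 10), -27) + w) = (-36674 + (15183 - 1*20829))*(-⅐*3*(7 - 27) - 10827) = (-36674 + (15183 - 20829))*(-⅐*3*(-20) - 10827) = (-36674 - 5646)*(60/7 - 10827) = -42320*(-75729/7) = 3204851280/7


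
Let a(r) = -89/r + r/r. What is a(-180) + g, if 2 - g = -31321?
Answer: 5638409/180 ≈ 31325.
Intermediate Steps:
g = 31323 (g = 2 - 1*(-31321) = 2 + 31321 = 31323)
a(r) = 1 - 89/r (a(r) = -89/r + 1 = 1 - 89/r)
a(-180) + g = (-89 - 180)/(-180) + 31323 = -1/180*(-269) + 31323 = 269/180 + 31323 = 5638409/180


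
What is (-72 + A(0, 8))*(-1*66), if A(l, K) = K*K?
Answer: 528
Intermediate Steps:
A(l, K) = K²
(-72 + A(0, 8))*(-1*66) = (-72 + 8²)*(-1*66) = (-72 + 64)*(-66) = -8*(-66) = 528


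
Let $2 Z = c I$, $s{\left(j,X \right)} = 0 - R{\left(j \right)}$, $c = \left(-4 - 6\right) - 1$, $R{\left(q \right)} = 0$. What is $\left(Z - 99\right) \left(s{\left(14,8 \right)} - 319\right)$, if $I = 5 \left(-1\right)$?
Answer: $\frac{45617}{2} \approx 22809.0$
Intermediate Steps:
$c = -11$ ($c = -10 - 1 = -11$)
$I = -5$
$s{\left(j,X \right)} = 0$ ($s{\left(j,X \right)} = 0 - 0 = 0 + 0 = 0$)
$Z = \frac{55}{2}$ ($Z = \frac{\left(-11\right) \left(-5\right)}{2} = \frac{1}{2} \cdot 55 = \frac{55}{2} \approx 27.5$)
$\left(Z - 99\right) \left(s{\left(14,8 \right)} - 319\right) = \left(\frac{55}{2} - 99\right) \left(0 - 319\right) = \left(- \frac{143}{2}\right) \left(-319\right) = \frac{45617}{2}$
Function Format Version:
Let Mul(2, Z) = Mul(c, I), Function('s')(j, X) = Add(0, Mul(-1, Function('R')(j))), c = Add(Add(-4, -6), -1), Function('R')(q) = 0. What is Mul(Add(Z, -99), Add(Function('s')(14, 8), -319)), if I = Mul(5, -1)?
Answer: Rational(45617, 2) ≈ 22809.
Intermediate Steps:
c = -11 (c = Add(-10, -1) = -11)
I = -5
Function('s')(j, X) = 0 (Function('s')(j, X) = Add(0, Mul(-1, 0)) = Add(0, 0) = 0)
Z = Rational(55, 2) (Z = Mul(Rational(1, 2), Mul(-11, -5)) = Mul(Rational(1, 2), 55) = Rational(55, 2) ≈ 27.500)
Mul(Add(Z, -99), Add(Function('s')(14, 8), -319)) = Mul(Add(Rational(55, 2), -99), Add(0, -319)) = Mul(Rational(-143, 2), -319) = Rational(45617, 2)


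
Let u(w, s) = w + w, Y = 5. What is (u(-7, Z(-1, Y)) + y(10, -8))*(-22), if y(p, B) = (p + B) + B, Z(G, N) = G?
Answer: 440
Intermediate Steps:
u(w, s) = 2*w
y(p, B) = p + 2*B (y(p, B) = (B + p) + B = p + 2*B)
(u(-7, Z(-1, Y)) + y(10, -8))*(-22) = (2*(-7) + (10 + 2*(-8)))*(-22) = (-14 + (10 - 16))*(-22) = (-14 - 6)*(-22) = -20*(-22) = 440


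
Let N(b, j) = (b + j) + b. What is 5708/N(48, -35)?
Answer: 5708/61 ≈ 93.574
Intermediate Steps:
N(b, j) = j + 2*b
5708/N(48, -35) = 5708/(-35 + 2*48) = 5708/(-35 + 96) = 5708/61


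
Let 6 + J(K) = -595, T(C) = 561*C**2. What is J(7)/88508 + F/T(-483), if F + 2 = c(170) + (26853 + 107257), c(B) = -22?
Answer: -9541181263/1654785131076 ≈ -0.0057658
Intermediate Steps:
J(K) = -601 (J(K) = -6 - 595 = -601)
F = 134086 (F = -2 + (-22 + (26853 + 107257)) = -2 + (-22 + 134110) = -2 + 134088 = 134086)
J(7)/88508 + F/T(-483) = -601/88508 + 134086/((561*(-483)**2)) = -601*1/88508 + 134086/((561*233289)) = -601/88508 + 134086/130875129 = -9541181263/1654785131076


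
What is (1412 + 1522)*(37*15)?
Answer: 1628370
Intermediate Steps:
(1412 + 1522)*(37*15) = 2934*555 = 1628370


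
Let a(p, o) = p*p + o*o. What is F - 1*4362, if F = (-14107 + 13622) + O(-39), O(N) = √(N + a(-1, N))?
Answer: -4847 + √1483 ≈ -4808.5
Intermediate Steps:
a(p, o) = o² + p² (a(p, o) = p² + o² = o² + p²)
O(N) = √(1 + N + N²) (O(N) = √(N + (N² + (-1)²)) = √(N + (N² + 1)) = √(N + (1 + N²)) = √(1 + N + N²))
F = -485 + √1483 (F = (-14107 + 13622) + √(1 - 39 + (-39)²) = -485 + √(1 - 39 + 1521) = -485 + √1483 ≈ -446.49)
F - 1*4362 = (-485 + √1483) - 1*4362 = (-485 + √1483) - 4362 = -4847 + √1483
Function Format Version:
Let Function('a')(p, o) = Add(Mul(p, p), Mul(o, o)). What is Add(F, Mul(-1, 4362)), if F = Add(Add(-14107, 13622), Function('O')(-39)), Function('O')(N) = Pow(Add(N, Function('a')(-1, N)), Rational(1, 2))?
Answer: Add(-4847, Pow(1483, Rational(1, 2))) ≈ -4808.5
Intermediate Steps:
Function('a')(p, o) = Add(Pow(o, 2), Pow(p, 2)) (Function('a')(p, o) = Add(Pow(p, 2), Pow(o, 2)) = Add(Pow(o, 2), Pow(p, 2)))
Function('O')(N) = Pow(Add(1, N, Pow(N, 2)), Rational(1, 2)) (Function('O')(N) = Pow(Add(N, Add(Pow(N, 2), Pow(-1, 2))), Rational(1, 2)) = Pow(Add(N, Add(Pow(N, 2), 1)), Rational(1, 2)) = Pow(Add(N, Add(1, Pow(N, 2))), Rational(1, 2)) = Pow(Add(1, N, Pow(N, 2)), Rational(1, 2)))
F = Add(-485, Pow(1483, Rational(1, 2))) (F = Add(Add(-14107, 13622), Pow(Add(1, -39, Pow(-39, 2)), Rational(1, 2))) = Add(-485, Pow(Add(1, -39, 1521), Rational(1, 2))) = Add(-485, Pow(1483, Rational(1, 2))) ≈ -446.49)
Add(F, Mul(-1, 4362)) = Add(Add(-485, Pow(1483, Rational(1, 2))), Mul(-1, 4362)) = Add(Add(-485, Pow(1483, Rational(1, 2))), -4362) = Add(-4847, Pow(1483, Rational(1, 2)))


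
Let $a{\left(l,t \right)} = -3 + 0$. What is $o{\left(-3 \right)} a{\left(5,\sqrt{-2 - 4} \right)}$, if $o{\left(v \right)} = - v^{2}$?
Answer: $27$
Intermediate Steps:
$a{\left(l,t \right)} = -3$
$o{\left(-3 \right)} a{\left(5,\sqrt{-2 - 4} \right)} = - \left(-3\right)^{2} \left(-3\right) = \left(-1\right) 9 \left(-3\right) = \left(-9\right) \left(-3\right) = 27$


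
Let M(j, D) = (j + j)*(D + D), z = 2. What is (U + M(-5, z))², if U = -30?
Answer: 4900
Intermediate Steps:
M(j, D) = 4*D*j (M(j, D) = (2*j)*(2*D) = 4*D*j)
(U + M(-5, z))² = (-30 + 4*2*(-5))² = (-30 - 40)² = (-70)² = 4900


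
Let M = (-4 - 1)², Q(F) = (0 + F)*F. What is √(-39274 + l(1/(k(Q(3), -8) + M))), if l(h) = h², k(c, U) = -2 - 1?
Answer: I*√19008615/22 ≈ 198.18*I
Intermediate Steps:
Q(F) = F² (Q(F) = F*F = F²)
k(c, U) = -3
M = 25 (M = (-5)² = 25)
√(-39274 + l(1/(k(Q(3), -8) + M))) = √(-39274 + (1/(-3 + 25))²) = √(-39274 + (1/22)²) = √(-39274 + 1/484) = √(-19008615/484) = I*√19008615/22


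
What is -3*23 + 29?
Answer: -40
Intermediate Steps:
-3*23 + 29 = -69 + 29 = -40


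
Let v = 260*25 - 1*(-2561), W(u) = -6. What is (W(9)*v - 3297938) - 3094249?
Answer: -6446553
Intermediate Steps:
v = 9061 (v = 6500 + 2561 = 9061)
(W(9)*v - 3297938) - 3094249 = (-6*9061 - 3297938) - 3094249 = (-54366 - 3297938) - 3094249 = -3352304 - 3094249 = -6446553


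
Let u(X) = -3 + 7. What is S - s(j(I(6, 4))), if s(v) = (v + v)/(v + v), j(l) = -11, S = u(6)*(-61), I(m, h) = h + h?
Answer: -245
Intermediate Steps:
u(X) = 4
I(m, h) = 2*h
S = -244 (S = 4*(-61) = -244)
s(v) = 1 (s(v) = (2*v)/((2*v)) = (2*v)*(1/(2*v)) = 1)
S - s(j(I(6, 4))) = -244 - 1*1 = -244 - 1 = -245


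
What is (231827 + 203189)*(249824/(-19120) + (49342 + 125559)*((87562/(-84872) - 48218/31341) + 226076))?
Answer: 6834429223925656541438029954/397333519455 ≈ 1.7201e+16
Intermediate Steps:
(231827 + 203189)*(249824/(-19120) + (49342 + 125559)*((87562/(-84872) - 48218/31341) + 226076)) = 435016*(249824*(-1/19120) + 174901*((87562*(-1/84872) - 48218*1/31341) + 226076)) = 435016*(-15614/1195 + 174901*((-43781/42436 - 48218/31341) + 226076)) = 435016*(-15614/1195 + 174901*(-3418319369/1329986676 + 226076)) = 435016*(-15614/1195 + 174901*(300674649444007/1329986676)) = 435016*(-15614/1195 + 52588296862406268307/1329986676) = 435016*(62843014729809078667801/1589334077820) = 6834429223925656541438029954/397333519455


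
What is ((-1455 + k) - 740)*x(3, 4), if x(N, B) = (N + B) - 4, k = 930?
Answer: -3795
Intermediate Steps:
x(N, B) = -4 + B + N (x(N, B) = (B + N) - 4 = -4 + B + N)
((-1455 + k) - 740)*x(3, 4) = ((-1455 + 930) - 740)*(-4 + 4 + 3) = (-525 - 740)*3 = -1265*3 = -3795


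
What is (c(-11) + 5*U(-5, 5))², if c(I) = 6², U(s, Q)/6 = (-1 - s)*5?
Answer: 404496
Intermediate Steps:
U(s, Q) = -30 - 30*s (U(s, Q) = 6*((-1 - s)*5) = 6*(-5 - 5*s) = -30 - 30*s)
c(I) = 36
(c(-11) + 5*U(-5, 5))² = (36 + 5*(-30 - 30*(-5)))² = (36 + 5*(-30 + 150))² = (36 + 5*120)² = (36 + 600)² = 636² = 404496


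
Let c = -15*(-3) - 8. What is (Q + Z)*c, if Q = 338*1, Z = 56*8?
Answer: 29082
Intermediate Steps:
Z = 448
c = 37 (c = 45 - 8 = 37)
Q = 338
(Q + Z)*c = (338 + 448)*37 = 786*37 = 29082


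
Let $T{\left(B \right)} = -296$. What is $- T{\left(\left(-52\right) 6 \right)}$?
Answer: $296$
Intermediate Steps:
$- T{\left(\left(-52\right) 6 \right)} = \left(-1\right) \left(-296\right) = 296$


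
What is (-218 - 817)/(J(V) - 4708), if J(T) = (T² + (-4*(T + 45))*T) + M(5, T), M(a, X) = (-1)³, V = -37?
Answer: 1035/2156 ≈ 0.48006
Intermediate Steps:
M(a, X) = -1
J(T) = -1 + T² + T*(-180 - 4*T) (J(T) = (T² + (-4*(T + 45))*T) - 1 = (T² + (-4*(45 + T))*T) - 1 = (T² + (-180 - 4*T)*T) - 1 = (T² + T*(-180 - 4*T)) - 1 = -1 + T² + T*(-180 - 4*T))
(-218 - 817)/(J(V) - 4708) = (-218 - 817)/((-1 - 180*(-37) - 3*(-37)²) - 4708) = -1035/((-1 + 6660 - 3*1369) - 4708) = -1035/((-1 + 6660 - 4107) - 4708) = -1035/(2552 - 4708) = -1035/(-2156) = -1035*(-1/2156) = 1035/2156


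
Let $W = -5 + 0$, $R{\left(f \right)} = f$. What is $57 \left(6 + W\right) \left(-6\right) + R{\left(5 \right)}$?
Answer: $-337$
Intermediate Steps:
$W = -5$
$57 \left(6 + W\right) \left(-6\right) + R{\left(5 \right)} = 57 \left(6 - 5\right) \left(-6\right) + 5 = 57 \cdot 1 \left(-6\right) + 5 = 57 \left(-6\right) + 5 = -342 + 5 = -337$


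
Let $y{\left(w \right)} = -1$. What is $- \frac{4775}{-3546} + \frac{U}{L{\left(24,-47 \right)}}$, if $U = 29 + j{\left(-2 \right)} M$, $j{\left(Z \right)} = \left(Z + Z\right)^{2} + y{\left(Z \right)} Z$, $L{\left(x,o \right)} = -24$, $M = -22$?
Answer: $\frac{235997}{14184} \approx 16.638$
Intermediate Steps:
$j{\left(Z \right)} = - Z + 4 Z^{2}$ ($j{\left(Z \right)} = \left(Z + Z\right)^{2} - Z = \left(2 Z\right)^{2} - Z = 4 Z^{2} - Z = - Z + 4 Z^{2}$)
$U = -367$ ($U = 29 + - 2 \left(-1 + 4 \left(-2\right)\right) \left(-22\right) = 29 + - 2 \left(-1 - 8\right) \left(-22\right) = 29 + \left(-2\right) \left(-9\right) \left(-22\right) = 29 + 18 \left(-22\right) = 29 - 396 = -367$)
$- \frac{4775}{-3546} + \frac{U}{L{\left(24,-47 \right)}} = - \frac{4775}{-3546} - \frac{367}{-24} = \left(-4775\right) \left(- \frac{1}{3546}\right) - - \frac{367}{24} = \frac{4775}{3546} + \frac{367}{24} = \frac{235997}{14184}$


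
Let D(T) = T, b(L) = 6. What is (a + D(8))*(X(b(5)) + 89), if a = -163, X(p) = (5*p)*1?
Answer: -18445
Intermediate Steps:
X(p) = 5*p
(a + D(8))*(X(b(5)) + 89) = (-163 + 8)*(5*6 + 89) = -155*(30 + 89) = -155*119 = -18445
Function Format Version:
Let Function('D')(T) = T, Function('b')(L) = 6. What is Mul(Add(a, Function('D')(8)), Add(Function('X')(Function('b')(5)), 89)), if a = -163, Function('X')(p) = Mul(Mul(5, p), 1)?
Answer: -18445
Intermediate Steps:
Function('X')(p) = Mul(5, p)
Mul(Add(a, Function('D')(8)), Add(Function('X')(Function('b')(5)), 89)) = Mul(Add(-163, 8), Add(Mul(5, 6), 89)) = Mul(-155, Add(30, 89)) = Mul(-155, 119) = -18445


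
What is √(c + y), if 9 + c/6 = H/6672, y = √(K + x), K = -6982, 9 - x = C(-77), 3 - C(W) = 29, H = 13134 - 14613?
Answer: √(-17104506 + 309136*I*√6947)/556 ≈ 4.7282 + 8.814*I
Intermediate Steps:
H = -1479
C(W) = -26 (C(W) = 3 - 1*29 = 3 - 29 = -26)
x = 35 (x = 9 - 1*(-26) = 9 + 26 = 35)
y = I*√6947 (y = √(-6982 + 35) = √(-6947) = I*√6947 ≈ 83.349*I)
c = -61527/1112 (c = -54 + 6*(-1479/6672) = -54 + 6*(-1479*1/6672) = -54 + 6*(-493/2224) = -54 - 1479/1112 = -61527/1112 ≈ -55.330)
√(c + y) = √(-61527/1112 + I*√6947)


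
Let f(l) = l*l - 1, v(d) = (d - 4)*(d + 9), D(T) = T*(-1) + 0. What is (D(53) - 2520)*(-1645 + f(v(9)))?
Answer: -16606142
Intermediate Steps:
D(T) = -T (D(T) = -T + 0 = -T)
v(d) = (-4 + d)*(9 + d)
f(l) = -1 + l² (f(l) = l² - 1 = -1 + l²)
(D(53) - 2520)*(-1645 + f(v(9))) = (-1*53 - 2520)*(-1645 + (-1 + (-36 + 9² + 5*9)²)) = (-53 - 2520)*(-1645 + (-1 + (-36 + 81 + 45)²)) = -2573*(-1645 + (-1 + 90²)) = -2573*(-1645 + (-1 + 8100)) = -2573*(-1645 + 8099) = -2573*6454 = -16606142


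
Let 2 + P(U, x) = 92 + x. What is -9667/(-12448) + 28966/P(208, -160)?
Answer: -25706577/62240 ≈ -413.02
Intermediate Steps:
P(U, x) = 90 + x (P(U, x) = -2 + (92 + x) = 90 + x)
-9667/(-12448) + 28966/P(208, -160) = -9667/(-12448) + 28966/(90 - 160) = -9667*(-1/12448) + 28966/(-70) = 9667/12448 + 28966*(-1/70) = 9667/12448 - 2069/5 = -25706577/62240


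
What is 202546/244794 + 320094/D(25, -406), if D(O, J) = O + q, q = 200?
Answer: 4355703527/3059925 ≈ 1423.5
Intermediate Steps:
D(O, J) = 200 + O (D(O, J) = O + 200 = 200 + O)
202546/244794 + 320094/D(25, -406) = 202546/244794 + 320094/(200 + 25) = 202546*(1/244794) + 320094/225 = 101273/122397 + 320094*(1/225) = 101273/122397 + 35566/25 = 4355703527/3059925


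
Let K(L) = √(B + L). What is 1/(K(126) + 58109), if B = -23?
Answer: 58109/3376655778 - √103/3376655778 ≈ 1.7206e-5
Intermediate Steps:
K(L) = √(-23 + L)
1/(K(126) + 58109) = 1/(√(-23 + 126) + 58109) = 1/(√103 + 58109) = 1/(58109 + √103)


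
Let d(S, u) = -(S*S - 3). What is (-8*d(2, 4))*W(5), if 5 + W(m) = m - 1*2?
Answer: -16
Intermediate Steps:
W(m) = -7 + m (W(m) = -5 + (m - 1*2) = -5 + (m - 2) = -5 + (-2 + m) = -7 + m)
d(S, u) = 3 - S² (d(S, u) = -(S² - 3) = -(-3 + S²) = 3 - S²)
(-8*d(2, 4))*W(5) = (-8*(3 - 1*2²))*(-7 + 5) = -8*(3 - 1*4)*(-2) = -8*(3 - 4)*(-2) = -8*(-1)*(-2) = 8*(-2) = -16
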